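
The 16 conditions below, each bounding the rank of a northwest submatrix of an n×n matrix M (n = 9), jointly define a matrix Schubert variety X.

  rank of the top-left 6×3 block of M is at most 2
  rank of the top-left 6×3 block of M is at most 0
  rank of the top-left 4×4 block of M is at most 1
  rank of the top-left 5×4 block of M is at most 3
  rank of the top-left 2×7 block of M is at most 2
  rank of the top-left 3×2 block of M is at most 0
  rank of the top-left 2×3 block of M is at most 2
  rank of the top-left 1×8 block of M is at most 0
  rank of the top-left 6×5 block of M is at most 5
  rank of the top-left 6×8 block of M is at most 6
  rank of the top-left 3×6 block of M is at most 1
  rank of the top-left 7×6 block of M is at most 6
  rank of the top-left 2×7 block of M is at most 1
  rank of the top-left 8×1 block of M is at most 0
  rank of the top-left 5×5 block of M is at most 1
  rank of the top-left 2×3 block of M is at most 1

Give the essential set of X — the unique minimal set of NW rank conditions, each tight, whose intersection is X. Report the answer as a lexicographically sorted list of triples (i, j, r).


The tightest implied rank at each (i,j), from the 16 conditions:

  0  0  0  0  0  0  0  0  1
  0  0  0  1  1  1  1  1  2
  0  0  0  1  1  1  2  2  3
  0  0  0  1  1  2  3  3  4
  0  0  0  1  1  2  3  4  5
  0  0  0  1  2  3  4  5  6
  0  1  1  2  3  4  5  6  7
  0  1  2  3  4  5  6  7  8
  1  2  3  4  5  6  7  8  9

so w = (9, 4, 7, 6, 8, 5, 2, 3, 1).

D(w) has 29 cells with 5 SE-corners; essential set:

[(1, 8, 0), (3, 6, 1), (5, 5, 1), (6, 3, 0), (8, 1, 0)]


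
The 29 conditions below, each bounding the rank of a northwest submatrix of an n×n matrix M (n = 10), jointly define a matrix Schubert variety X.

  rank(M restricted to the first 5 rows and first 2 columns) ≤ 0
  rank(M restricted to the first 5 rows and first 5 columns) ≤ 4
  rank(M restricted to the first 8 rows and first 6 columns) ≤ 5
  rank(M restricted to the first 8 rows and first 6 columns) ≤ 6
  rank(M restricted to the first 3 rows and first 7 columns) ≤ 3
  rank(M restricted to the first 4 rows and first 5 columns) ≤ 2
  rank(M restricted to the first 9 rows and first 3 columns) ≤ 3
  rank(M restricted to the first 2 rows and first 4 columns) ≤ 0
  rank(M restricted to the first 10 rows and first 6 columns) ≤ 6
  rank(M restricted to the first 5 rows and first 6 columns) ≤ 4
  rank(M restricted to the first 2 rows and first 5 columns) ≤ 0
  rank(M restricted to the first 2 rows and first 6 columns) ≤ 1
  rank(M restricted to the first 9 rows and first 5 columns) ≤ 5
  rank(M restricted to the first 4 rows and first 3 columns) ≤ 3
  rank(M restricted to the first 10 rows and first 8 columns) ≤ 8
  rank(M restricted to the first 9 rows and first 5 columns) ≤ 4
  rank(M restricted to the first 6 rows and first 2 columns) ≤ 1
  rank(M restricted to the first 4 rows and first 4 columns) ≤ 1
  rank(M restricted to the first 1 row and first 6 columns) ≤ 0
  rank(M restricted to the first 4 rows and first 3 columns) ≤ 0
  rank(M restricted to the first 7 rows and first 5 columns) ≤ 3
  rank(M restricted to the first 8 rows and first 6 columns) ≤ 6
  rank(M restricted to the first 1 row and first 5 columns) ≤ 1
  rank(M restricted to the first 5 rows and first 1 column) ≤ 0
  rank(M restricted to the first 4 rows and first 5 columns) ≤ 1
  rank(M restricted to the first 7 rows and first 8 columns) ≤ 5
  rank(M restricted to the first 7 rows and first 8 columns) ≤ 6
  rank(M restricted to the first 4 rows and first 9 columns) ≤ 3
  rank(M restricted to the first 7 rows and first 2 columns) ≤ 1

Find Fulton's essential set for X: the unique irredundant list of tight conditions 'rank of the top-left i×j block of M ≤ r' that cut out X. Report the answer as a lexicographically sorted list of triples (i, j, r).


Propagating the 29 rank bounds to every northwest block:

  0, 0, 0, 0, 0, 0, 1, 1, 1, 1
  0, 0, 0, 0, 0, 1, 2, 2, 2, 2
  0, 0, 0, 1, 1, 2, 3, 3, 3, 3
  0, 0, 0, 1, 1, 2, 3, 3, 3, 4
  0, 0, 1, 2, 2, 3, 4, 4, 4, 5
  1, 1, 2, 3, 3, 4, 5, 5, 5, 6
  1, 1, 2, 3, 3, 4, 5, 5, 6, 7
  1, 2, 3, 4, 4, 5, 6, 6, 7, 8
  1, 2, 3, 4, 4, 5, 6, 7, 8, 9
  1, 2, 3, 4, 5, 6, 7, 8, 9, 10

second differences of R give the permutation w = (7, 6, 4, 10, 3, 1, 9, 2, 8, 5).

Rothe diagram D(w) (26 cells), 10 SE-corners (essential conditions):

[(1, 6, 0), (2, 5, 0), (4, 3, 0), (4, 5, 1), (4, 9, 3), (5, 2, 0), (7, 2, 1), (7, 5, 3), (7, 8, 5), (9, 5, 4)]


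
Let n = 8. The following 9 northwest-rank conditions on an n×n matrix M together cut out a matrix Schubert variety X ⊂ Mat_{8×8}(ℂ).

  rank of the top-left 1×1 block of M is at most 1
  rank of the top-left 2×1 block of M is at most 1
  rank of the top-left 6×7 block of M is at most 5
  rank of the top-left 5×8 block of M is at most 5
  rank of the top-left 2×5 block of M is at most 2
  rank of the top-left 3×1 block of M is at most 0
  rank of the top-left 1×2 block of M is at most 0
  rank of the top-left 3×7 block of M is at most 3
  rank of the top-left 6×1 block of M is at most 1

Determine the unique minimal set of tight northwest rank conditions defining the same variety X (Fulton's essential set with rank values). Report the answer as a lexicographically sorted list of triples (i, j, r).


Recovering R(i,j) via the rank-extension bound from the 9 conditions:

  row 1: 0 | 0 | 1 | 1 | 1 | 1 | 1 | 1
  row 2: 0 | 1 | 2 | 2 | 2 | 2 | 2 | 2
  row 3: 0 | 1 | 2 | 3 | 3 | 3 | 3 | 3
  row 4: 1 | 2 | 3 | 4 | 4 | 4 | 4 | 4
  row 5: 1 | 2 | 3 | 4 | 5 | 5 | 5 | 5
  row 6: 1 | 2 | 3 | 4 | 5 | 5 | 5 | 6
  row 7: 1 | 2 | 3 | 4 | 5 | 6 | 6 | 7
  row 8: 1 | 2 | 3 | 4 | 5 | 6 | 7 | 8

giving w = (3, 2, 4, 1, 5, 8, 6, 7) via Δ²R.

3 SE-corners of the 6-cell Rothe diagram give Ess(w):

[(1, 2, 0), (3, 1, 0), (6, 7, 5)]


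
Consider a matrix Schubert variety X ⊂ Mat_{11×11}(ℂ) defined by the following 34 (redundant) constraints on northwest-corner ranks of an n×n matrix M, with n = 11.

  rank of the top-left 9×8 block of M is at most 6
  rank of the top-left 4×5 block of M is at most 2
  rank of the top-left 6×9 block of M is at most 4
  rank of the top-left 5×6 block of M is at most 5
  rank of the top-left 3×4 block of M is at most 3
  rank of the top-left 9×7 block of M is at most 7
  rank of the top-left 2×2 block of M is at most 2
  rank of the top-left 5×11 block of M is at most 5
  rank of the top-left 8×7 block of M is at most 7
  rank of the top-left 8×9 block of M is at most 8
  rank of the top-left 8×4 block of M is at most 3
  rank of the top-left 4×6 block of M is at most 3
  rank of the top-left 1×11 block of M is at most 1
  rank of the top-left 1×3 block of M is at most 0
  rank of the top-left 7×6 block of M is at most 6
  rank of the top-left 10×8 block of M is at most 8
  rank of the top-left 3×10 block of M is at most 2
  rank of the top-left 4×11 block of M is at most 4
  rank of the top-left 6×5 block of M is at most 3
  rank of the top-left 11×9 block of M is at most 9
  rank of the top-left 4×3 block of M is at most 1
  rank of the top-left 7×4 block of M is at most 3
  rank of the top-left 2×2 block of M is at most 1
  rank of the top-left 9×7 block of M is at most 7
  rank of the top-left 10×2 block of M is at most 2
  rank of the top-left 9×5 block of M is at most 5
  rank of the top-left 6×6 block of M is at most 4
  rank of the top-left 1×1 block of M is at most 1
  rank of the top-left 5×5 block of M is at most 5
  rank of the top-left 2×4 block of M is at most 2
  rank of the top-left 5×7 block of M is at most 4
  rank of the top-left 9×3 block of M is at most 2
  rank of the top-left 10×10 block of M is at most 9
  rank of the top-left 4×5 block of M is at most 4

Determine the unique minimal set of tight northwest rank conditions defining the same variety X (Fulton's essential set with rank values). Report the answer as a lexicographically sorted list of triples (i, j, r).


Propagating the 34 rank bounds to every northwest block:

  R[1]: 0 0 0 1 1 1 1 1 1 1 1
  R[2]: 1 1 1 2 2 2 2 2 2 2 2
  R[3]: 1 1 1 2 2 2 2 2 2 2 3
  R[4]: 1 1 1 2 2 3 3 3 3 3 4
  R[5]: 1 2 2 3 3 4 4 4 4 4 5
  R[6]: 1 2 2 3 3 4 4 4 4 5 6
  R[7]: 1 2 2 3 4 5 5 5 5 6 7
  R[8]: 1 2 2 3 4 5 6 6 6 7 8
  R[9]: 1 2 2 3 4 5 6 6 7 8 9
  R[10]: 1 2 3 4 5 6 7 7 8 9 10
  R[11]: 1 2 3 4 5 6 7 8 9 10 11

hence w(1..11) = (4, 1, 11, 6, 2, 10, 5, 7, 9, 3, 8).

ℓ(w)=23; the 8 essential cells (i,j,r):

[(1, 3, 0), (3, 10, 2), (4, 3, 1), (4, 5, 2), (6, 5, 3), (6, 9, 4), (9, 3, 2), (9, 8, 6)]


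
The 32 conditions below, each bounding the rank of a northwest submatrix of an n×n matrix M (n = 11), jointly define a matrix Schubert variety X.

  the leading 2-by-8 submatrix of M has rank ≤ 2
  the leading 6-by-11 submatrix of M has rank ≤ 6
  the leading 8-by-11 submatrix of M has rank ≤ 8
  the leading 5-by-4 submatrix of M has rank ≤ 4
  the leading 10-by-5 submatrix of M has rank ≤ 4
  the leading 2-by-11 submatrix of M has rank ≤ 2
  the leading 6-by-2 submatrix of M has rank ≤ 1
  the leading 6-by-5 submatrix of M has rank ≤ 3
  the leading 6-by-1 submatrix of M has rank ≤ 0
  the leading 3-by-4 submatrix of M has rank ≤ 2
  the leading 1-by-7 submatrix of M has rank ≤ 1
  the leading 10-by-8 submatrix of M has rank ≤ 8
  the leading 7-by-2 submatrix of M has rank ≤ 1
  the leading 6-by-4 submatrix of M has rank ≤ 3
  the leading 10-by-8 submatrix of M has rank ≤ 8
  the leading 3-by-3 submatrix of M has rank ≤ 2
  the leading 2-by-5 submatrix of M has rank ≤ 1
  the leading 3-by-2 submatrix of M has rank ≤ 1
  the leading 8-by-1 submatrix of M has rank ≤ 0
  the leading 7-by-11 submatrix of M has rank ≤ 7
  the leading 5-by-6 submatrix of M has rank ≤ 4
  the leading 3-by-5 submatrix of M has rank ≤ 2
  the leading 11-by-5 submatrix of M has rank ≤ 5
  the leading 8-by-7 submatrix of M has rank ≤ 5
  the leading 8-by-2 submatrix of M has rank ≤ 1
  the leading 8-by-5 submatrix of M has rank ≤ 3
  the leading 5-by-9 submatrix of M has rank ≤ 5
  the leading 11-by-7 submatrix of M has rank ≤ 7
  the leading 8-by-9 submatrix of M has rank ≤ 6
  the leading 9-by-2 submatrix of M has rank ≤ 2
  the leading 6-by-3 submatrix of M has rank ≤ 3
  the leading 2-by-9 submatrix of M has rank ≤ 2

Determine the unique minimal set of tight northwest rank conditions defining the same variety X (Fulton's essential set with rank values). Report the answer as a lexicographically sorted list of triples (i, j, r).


Reconstructing r_w from the 32 given conditions:

  0 1 1 1 1 1 1 1 1 1 1
  0 1 1 1 1 2 2 2 2 2 2
  0 1 2 2 2 3 3 3 3 3 3
  0 1 2 3 3 4 4 4 4 4 4
  0 1 2 3 3 4 5 5 5 5 5
  0 1 2 3 3 4 5 6 6 6 6
  0 1 2 3 3 4 5 6 6 7 7
  0 1 2 3 3 4 5 6 6 7 8
  1 2 3 4 4 5 6 7 7 8 9
  1 2 3 4 4 5 6 7 8 9 10
  1 2 3 4 5 6 7 8 9 10 11

hence w(1..11) = (2, 6, 3, 4, 7, 8, 10, 11, 1, 9, 5).

Rothe diagram D(w) (18 cells), 5 SE-corners (essential conditions):

[(2, 5, 1), (8, 1, 0), (8, 5, 3), (8, 9, 6), (10, 5, 4)]


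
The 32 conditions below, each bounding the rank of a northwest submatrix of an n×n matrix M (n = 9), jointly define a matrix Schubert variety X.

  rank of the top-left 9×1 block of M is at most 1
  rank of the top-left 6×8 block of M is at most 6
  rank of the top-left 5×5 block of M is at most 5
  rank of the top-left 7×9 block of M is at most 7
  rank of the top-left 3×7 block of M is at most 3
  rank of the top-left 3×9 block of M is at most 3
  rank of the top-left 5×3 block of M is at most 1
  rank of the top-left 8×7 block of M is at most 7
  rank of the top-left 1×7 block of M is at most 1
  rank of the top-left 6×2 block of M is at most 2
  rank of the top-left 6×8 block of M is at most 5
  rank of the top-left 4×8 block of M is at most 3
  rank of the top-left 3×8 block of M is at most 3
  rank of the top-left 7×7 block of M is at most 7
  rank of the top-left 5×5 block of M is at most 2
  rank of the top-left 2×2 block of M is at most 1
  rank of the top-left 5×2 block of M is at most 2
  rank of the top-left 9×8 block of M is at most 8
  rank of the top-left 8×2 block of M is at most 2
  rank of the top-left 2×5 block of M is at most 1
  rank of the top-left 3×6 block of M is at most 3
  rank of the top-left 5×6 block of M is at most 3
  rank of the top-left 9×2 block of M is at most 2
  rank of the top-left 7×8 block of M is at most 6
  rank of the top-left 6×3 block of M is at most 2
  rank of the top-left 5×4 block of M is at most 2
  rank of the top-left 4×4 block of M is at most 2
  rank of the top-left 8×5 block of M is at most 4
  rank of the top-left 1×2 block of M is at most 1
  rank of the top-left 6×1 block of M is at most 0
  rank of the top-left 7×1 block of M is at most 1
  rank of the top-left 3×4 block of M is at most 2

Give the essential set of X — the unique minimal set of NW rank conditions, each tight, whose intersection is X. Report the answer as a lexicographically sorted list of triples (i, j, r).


Propagating the 32 rank bounds to every northwest block:

  R[1]: 0  1  1  1  1  1  1  1  1
  R[2]: 0  1  1  1  1  2  2  2  2
  R[3]: 0  1  1  2  2  3  3  3  3
  R[4]: 0  1  1  2  2  3  3  3  4
  R[5]: 0  1  1  2  2  3  4  4  5
  R[6]: 0  1  2  3  3  4  5  5  6
  R[7]: 1  2  3  4  4  5  6  6  7
  R[8]: 1  2  3  4  4  5  6  7  8
  R[9]: 1  2  3  4  5  6  7  8  9

so w = (2, 6, 4, 9, 7, 3, 1, 8, 5).

6 SE-corners of the 17-cell Rothe diagram give Ess(w):

[(2, 5, 1), (4, 8, 3), (5, 3, 1), (5, 5, 2), (6, 1, 0), (8, 5, 4)]


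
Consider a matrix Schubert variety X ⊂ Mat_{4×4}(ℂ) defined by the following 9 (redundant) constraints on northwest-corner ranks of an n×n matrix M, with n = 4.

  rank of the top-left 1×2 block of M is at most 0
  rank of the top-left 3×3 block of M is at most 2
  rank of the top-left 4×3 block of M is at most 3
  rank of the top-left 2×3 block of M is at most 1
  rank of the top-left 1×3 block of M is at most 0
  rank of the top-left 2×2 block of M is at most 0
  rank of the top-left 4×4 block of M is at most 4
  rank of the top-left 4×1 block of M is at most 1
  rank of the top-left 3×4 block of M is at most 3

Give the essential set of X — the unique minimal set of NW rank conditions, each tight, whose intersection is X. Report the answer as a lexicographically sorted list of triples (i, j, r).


Computing R[i][j] = min implied NW-rank bound (n=4, 9 conditions):

  row 1: 0 | 0 | 0 | 1
  row 2: 0 | 0 | 1 | 2
  row 3: 1 | 1 | 2 | 3
  row 4: 1 | 2 | 3 | 4

reading off 1-entries of Δ²R: w = (4, 3, 1, 2).

D(w) has 5 cells with 2 SE-corners; essential set:

[(1, 3, 0), (2, 2, 0)]


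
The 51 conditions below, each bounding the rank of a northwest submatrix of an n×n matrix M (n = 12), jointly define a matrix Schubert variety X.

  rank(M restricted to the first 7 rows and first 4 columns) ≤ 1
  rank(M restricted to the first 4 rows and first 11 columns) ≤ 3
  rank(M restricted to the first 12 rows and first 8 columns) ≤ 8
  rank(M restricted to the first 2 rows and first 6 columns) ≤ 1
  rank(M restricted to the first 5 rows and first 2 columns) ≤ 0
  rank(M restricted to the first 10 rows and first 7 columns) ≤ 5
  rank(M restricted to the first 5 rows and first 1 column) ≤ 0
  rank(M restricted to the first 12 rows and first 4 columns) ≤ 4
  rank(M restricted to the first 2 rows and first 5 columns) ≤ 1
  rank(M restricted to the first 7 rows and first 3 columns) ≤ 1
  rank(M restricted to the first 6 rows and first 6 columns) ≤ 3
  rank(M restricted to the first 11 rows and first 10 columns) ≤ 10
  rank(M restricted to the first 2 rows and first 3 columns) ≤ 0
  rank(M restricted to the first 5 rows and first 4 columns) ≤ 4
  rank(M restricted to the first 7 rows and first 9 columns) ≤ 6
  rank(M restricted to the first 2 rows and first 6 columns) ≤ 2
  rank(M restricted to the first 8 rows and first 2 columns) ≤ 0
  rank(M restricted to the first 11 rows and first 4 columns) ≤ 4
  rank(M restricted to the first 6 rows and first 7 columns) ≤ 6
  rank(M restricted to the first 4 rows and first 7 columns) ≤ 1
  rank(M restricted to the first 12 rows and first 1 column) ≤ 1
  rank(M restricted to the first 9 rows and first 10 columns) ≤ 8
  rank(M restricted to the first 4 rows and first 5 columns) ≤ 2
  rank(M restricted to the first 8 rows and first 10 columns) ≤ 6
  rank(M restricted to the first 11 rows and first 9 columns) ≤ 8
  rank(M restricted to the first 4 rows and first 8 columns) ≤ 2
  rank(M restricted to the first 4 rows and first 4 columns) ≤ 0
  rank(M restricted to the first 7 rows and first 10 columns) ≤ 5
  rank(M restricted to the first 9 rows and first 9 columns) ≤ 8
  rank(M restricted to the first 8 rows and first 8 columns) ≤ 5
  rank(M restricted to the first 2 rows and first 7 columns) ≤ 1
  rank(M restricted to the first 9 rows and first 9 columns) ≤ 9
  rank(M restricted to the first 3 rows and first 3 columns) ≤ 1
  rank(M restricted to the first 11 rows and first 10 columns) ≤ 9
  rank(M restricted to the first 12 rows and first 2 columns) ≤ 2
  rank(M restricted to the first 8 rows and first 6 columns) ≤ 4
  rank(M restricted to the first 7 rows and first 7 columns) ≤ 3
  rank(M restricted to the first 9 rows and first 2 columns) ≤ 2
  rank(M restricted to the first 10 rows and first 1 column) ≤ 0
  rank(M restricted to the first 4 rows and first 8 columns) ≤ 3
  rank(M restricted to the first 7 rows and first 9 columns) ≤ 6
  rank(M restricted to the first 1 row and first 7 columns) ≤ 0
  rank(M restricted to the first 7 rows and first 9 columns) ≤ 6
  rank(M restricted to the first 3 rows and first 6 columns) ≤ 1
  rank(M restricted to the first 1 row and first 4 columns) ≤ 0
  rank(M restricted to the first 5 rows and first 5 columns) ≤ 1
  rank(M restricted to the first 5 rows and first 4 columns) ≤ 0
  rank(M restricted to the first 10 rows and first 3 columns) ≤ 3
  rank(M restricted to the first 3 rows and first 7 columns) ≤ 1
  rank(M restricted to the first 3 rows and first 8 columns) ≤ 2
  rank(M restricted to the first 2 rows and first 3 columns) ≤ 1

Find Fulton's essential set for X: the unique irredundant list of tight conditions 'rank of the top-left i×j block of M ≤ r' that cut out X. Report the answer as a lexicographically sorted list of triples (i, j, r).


Computing R[i][j] = min implied NW-rank bound (n=12, 51 conditions):

  R[1]: 0 | 0 | 0 | 0 | 0 | 0 | 0 | 1 | 1 | 1 | 1 | 1
  R[2]: 0 | 0 | 0 | 0 | 1 | 1 | 1 | 2 | 2 | 2 | 2 | 2
  R[3]: 0 | 0 | 0 | 0 | 1 | 1 | 1 | 2 | 3 | 3 | 3 | 3
  R[4]: 0 | 0 | 0 | 0 | 1 | 1 | 1 | 2 | 3 | 3 | 3 | 4
  R[5]: 0 | 0 | 0 | 0 | 1 | 2 | 2 | 3 | 4 | 4 | 4 | 5
  R[6]: 0 | 0 | 1 | 1 | 2 | 3 | 3 | 4 | 5 | 5 | 5 | 6
  R[7]: 0 | 0 | 1 | 1 | 2 | 3 | 3 | 4 | 5 | 5 | 6 | 7
  R[8]: 0 | 0 | 1 | 2 | 3 | 4 | 4 | 5 | 6 | 6 | 7 | 8
  R[9]: 0 | 1 | 2 | 3 | 4 | 5 | 5 | 6 | 7 | 7 | 8 | 9
  R[10]: 0 | 1 | 2 | 3 | 4 | 5 | 5 | 6 | 7 | 8 | 9 | 10
  R[11]: 1 | 2 | 3 | 4 | 5 | 6 | 6 | 7 | 8 | 9 | 10 | 11
  R[12]: 1 | 2 | 3 | 4 | 5 | 6 | 7 | 8 | 9 | 10 | 11 | 12

second differences of R give the permutation w = (8, 5, 9, 12, 6, 3, 11, 4, 2, 10, 1, 7).

ℓ(w)=41; the 10 essential cells (i,j,r):

[(1, 7, 0), (4, 7, 1), (4, 11, 3), (5, 4, 0), (7, 4, 1), (7, 7, 3), (7, 10, 5), (8, 2, 0), (10, 1, 0), (10, 7, 5)]


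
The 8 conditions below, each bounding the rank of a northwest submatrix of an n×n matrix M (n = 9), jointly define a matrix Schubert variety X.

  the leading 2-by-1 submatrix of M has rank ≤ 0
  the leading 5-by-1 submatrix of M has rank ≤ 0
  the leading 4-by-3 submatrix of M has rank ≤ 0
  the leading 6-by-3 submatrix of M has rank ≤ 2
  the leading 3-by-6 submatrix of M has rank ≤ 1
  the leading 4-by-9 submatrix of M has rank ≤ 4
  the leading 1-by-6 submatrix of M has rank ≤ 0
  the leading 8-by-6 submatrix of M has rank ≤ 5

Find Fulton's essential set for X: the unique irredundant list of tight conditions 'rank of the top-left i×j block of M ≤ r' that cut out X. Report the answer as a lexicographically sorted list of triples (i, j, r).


Rank table r_w(9×9) implied by the 8 constraints:

  i=1: 0  0  0  0  0  0  1  1  1
  i=2: 0  0  0  1  1  1  2  2  2
  i=3: 0  0  0  1  1  1  2  3  3
  i=4: 0  0  0  1  2  2  3  4  4
  i=5: 0  1  1  2  3  3  4  5  5
  i=6: 1  2  2  3  4  4  5  6  6
  i=7: 1  2  3  4  5  5  6  7  7
  i=8: 1  2  3  4  5  5  6  7  8
  i=9: 1  2  3  4  5  6  7  8  9

so w = (7, 4, 8, 5, 2, 1, 3, 9, 6).

|D(w)|=19, |Ess(w)|=5:

[(1, 6, 0), (3, 6, 1), (4, 3, 0), (5, 1, 0), (8, 6, 5)]


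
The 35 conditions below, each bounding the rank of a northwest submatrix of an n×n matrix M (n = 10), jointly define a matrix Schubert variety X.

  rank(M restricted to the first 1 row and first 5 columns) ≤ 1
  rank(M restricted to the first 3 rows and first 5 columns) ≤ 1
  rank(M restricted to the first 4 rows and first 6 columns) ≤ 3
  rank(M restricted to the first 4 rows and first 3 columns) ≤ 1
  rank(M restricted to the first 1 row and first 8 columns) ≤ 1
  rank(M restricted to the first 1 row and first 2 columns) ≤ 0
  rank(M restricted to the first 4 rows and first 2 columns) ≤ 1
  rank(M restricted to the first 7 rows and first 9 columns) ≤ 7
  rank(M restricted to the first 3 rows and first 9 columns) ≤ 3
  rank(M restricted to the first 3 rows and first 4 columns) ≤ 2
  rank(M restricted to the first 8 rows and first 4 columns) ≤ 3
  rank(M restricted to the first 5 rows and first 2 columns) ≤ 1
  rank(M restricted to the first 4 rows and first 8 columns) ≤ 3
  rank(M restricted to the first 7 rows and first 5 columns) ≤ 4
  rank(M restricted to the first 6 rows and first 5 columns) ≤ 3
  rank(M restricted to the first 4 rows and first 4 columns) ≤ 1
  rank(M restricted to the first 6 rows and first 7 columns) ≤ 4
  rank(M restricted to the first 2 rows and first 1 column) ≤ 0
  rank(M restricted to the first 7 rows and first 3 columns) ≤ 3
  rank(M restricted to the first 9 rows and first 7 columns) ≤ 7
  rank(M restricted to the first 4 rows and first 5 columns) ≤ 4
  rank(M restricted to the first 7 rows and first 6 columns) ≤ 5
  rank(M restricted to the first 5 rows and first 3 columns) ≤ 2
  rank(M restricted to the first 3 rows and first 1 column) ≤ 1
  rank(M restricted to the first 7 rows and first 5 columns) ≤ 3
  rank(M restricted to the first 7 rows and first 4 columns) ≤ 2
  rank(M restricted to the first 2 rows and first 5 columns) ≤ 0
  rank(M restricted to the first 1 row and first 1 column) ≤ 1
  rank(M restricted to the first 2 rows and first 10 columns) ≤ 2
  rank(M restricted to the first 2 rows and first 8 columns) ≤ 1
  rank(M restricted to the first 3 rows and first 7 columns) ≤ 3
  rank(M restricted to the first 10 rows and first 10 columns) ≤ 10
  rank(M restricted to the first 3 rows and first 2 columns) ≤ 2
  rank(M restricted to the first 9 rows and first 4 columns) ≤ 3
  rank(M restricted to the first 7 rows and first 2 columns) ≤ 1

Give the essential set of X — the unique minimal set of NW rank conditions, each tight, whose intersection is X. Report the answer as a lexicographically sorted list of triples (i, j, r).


Propagating the 35 rank bounds to every northwest block:

  0 0 0 0 0 1 1 1 1 1
  0 0 0 0 0 1 1 1 2 2
  1 1 1 1 1 2 2 2 3 3
  1 1 1 1 2 3 3 3 4 4
  1 1 2 2 3 4 4 4 5 5
  1 1 2 2 3 4 4 5 6 6
  1 1 2 2 3 4 5 6 7 7
  1 2 3 3 4 5 6 7 8 8
  1 2 3 3 4 5 6 7 8 9
  1 2 3 4 5 6 7 8 9 10

reading off 1-entries of Δ²R: w = (6, 9, 1, 5, 3, 8, 7, 2, 10, 4).

Rothe diagram D(w) (22 cells), 7 SE-corners (essential conditions):

[(2, 5, 0), (2, 8, 1), (4, 4, 1), (6, 7, 4), (7, 2, 1), (7, 4, 2), (9, 4, 3)]


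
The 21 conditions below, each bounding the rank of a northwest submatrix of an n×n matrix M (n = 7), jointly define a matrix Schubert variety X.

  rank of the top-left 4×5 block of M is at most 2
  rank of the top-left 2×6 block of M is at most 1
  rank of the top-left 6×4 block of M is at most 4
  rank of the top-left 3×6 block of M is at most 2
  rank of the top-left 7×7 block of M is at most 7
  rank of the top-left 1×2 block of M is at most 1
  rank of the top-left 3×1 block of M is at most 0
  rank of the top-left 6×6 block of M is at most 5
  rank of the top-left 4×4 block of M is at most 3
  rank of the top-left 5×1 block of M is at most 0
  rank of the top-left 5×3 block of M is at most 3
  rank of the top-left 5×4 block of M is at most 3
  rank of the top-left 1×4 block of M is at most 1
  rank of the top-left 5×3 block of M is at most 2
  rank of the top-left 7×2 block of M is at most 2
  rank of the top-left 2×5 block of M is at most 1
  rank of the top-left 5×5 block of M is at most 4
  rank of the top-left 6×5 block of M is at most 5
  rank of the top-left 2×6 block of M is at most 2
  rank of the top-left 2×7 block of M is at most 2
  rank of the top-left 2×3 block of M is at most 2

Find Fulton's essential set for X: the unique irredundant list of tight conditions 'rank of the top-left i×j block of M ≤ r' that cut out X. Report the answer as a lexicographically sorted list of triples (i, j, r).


Recovering R(i,j) via the rank-extension bound from the 21 conditions:

  row 1: 0 1 1 1 1 1 1
  row 2: 0 1 1 1 1 1 2
  row 3: 0 1 2 2 2 2 3
  row 4: 0 1 2 2 2 3 4
  row 5: 0 1 2 3 3 4 5
  row 6: 1 2 3 4 4 5 6
  row 7: 1 2 3 4 5 6 7

hence w(1..7) = (2, 7, 3, 6, 4, 1, 5).

ℓ(w)=11; the 3 essential cells (i,j,r):

[(2, 6, 1), (4, 5, 2), (5, 1, 0)]


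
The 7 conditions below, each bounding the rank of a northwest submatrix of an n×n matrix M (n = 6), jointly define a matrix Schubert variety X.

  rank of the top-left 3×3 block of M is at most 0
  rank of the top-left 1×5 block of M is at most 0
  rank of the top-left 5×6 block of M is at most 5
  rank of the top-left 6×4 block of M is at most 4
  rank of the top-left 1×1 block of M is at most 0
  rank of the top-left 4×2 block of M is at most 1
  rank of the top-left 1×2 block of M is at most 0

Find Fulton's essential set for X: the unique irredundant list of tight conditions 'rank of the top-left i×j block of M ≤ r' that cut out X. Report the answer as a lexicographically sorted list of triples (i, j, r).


The tightest implied rank at each (i,j), from the 7 conditions:

  R[1]: 0  0  0  0  0  1
  R[2]: 0  0  0  1  1  2
  R[3]: 0  0  0  1  2  3
  R[4]: 1  1  1  2  3  4
  R[5]: 1  2  2  3  4  5
  R[6]: 1  2  3  4  5  6

giving w = (6, 4, 5, 1, 2, 3) via Δ²R.

ℓ(w)=11; the 2 essential cells (i,j,r):

[(1, 5, 0), (3, 3, 0)]


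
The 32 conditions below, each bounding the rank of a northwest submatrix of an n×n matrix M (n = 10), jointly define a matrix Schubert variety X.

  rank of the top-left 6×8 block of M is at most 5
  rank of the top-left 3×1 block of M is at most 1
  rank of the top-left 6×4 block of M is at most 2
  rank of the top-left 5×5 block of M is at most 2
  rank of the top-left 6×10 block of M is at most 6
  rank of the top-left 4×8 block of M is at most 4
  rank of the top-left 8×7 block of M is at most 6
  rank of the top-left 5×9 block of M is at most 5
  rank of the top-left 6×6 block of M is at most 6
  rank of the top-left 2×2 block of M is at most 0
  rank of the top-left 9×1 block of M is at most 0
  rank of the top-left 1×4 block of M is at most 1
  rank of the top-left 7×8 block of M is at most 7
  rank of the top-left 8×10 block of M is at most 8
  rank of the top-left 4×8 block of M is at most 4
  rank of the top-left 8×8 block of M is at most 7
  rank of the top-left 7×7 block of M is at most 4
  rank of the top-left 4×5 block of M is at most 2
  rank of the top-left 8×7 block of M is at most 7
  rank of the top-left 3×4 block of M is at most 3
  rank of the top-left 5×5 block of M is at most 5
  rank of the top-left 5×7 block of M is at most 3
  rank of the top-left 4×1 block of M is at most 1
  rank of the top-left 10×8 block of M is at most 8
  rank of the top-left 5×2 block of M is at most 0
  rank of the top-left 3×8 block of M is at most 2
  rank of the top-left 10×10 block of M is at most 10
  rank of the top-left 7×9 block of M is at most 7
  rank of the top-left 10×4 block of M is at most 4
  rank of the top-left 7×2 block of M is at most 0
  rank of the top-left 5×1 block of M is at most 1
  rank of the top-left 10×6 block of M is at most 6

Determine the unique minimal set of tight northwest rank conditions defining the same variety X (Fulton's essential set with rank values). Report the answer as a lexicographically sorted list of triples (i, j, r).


The tightest implied rank at each (i,j), from the 32 conditions:

  i=1: 0  0  1  1  1  1  1  1  1  1
  i=2: 0  0  1  2  2  2  2  2  2  2
  i=3: 0  0  1  2  2  2  2  2  3  3
  i=4: 0  0  1  2  2  3  3  3  4  4
  i=5: 0  0  1  2  2  3  3  4  5  5
  i=6: 0  0  1  2  3  4  4  5  6  6
  i=7: 0  0  1  2  3  4  4  5  6  7
  i=8: 0  1  2  3  4  5  5  6  7  8
  i=9: 0  1  2  3  4  5  6  7  8  9
  i=10: 1  2  3  4  5  6  7  8  9  10

reading off 1-entries of Δ²R: w = (3, 4, 9, 6, 8, 5, 10, 2, 7, 1).

|D(w)|=24, |Ess(w)|=6:

[(3, 8, 2), (5, 5, 2), (5, 7, 3), (7, 2, 0), (7, 7, 4), (9, 1, 0)]


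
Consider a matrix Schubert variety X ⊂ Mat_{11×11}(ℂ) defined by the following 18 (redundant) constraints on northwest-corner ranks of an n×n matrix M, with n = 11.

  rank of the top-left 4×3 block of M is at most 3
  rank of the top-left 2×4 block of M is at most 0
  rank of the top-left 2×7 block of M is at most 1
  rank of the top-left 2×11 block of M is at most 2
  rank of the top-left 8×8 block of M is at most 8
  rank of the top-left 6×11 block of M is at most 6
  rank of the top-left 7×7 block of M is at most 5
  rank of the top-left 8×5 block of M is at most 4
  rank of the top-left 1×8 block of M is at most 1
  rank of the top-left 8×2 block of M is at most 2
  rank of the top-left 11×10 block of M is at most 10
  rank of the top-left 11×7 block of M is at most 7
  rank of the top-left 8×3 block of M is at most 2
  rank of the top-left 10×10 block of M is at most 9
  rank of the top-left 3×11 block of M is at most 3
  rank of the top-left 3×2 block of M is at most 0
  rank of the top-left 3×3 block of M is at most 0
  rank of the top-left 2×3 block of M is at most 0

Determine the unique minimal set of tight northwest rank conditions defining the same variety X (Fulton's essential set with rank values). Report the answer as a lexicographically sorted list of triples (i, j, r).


Propagating the 18 rank bounds to every northwest block:

  i=1: 0 0 0 0 1 1 1 1 1 1 1
  i=2: 0 0 0 0 1 1 1 2 2 2 2
  i=3: 0 0 0 1 2 2 2 3 3 3 3
  i=4: 1 1 1 2 3 3 3 4 4 4 4
  i=5: 1 2 2 3 4 4 4 5 5 5 5
  i=6: 1 2 2 3 4 5 5 6 6 6 6
  i=7: 1 2 2 3 4 5 5 6 7 7 7
  i=8: 1 2 2 3 4 5 6 7 8 8 8
  i=9: 1 2 3 4 5 6 7 8 9 9 9
  i=10: 1 2 3 4 5 6 7 8 9 9 10
  i=11: 1 2 3 4 5 6 7 8 9 10 11

reading off 1-entries of Δ²R: w = (5, 8, 4, 1, 2, 6, 9, 7, 3, 11, 10).

D(w) has 18 cells with 6 SE-corners; essential set:

[(2, 4, 0), (2, 7, 1), (3, 3, 0), (7, 7, 5), (8, 3, 2), (10, 10, 9)]


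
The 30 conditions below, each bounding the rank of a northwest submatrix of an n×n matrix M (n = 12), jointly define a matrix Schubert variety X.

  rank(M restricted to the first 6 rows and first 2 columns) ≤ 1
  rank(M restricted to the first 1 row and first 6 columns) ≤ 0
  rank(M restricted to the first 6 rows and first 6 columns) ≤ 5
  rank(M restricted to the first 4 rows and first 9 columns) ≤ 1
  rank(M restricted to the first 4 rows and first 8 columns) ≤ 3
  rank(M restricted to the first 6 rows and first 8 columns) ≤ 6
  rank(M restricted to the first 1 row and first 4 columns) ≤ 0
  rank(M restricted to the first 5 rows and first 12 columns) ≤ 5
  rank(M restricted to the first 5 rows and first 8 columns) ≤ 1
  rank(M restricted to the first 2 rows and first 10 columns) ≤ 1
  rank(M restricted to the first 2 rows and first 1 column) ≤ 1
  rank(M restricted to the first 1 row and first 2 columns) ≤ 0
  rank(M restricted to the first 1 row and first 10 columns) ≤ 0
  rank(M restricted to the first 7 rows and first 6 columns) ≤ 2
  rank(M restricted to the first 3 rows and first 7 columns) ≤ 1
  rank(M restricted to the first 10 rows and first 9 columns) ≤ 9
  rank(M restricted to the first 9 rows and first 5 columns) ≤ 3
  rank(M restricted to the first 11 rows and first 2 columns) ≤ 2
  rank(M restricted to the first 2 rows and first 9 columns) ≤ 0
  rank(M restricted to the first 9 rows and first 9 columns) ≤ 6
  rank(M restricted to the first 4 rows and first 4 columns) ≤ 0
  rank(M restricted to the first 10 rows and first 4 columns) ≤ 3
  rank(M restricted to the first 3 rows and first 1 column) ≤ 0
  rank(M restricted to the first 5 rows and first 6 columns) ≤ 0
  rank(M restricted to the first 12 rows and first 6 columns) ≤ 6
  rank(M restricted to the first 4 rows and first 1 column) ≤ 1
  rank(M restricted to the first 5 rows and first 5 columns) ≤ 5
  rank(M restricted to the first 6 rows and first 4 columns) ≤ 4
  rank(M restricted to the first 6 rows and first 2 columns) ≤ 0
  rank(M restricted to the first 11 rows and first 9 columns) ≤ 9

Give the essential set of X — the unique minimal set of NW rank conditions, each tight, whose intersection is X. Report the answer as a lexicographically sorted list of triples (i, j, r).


The tightest implied rank at each (i,j), from the 30 conditions:

  row 1: 0  0  0  0  0  0  0  0  0  0  1  1
  row 2: 0  0  0  0  0  0  0  0  0  1  2  2
  row 3: 0  0  0  0  0  0  1  1  1  2  3  3
  row 4: 0  0  0  0  0  0  1  1  1  2  3  4
  row 5: 0  0  0  0  0  0  1  1  2  3  4  5
  row 6: 0  0  1  1  1  1  2  2  3  4  5  6
  row 7: 1  1  2  2  2  2  3  3  4  5  6  7
  row 8: 1  2  3  3  3  3  4  4  5  6  7  8
  row 9: 1  2  3  3  3  4  5  5  6  7  8  9
  row 10: 1  2  3  3  4  5  6  6  7  8  9  10
  row 11: 1  2  3  4  5  6  7  7  8  9  10  11
  row 12: 1  2  3  4  5  6  7  8  9  10  11  12

so w = (11, 10, 7, 12, 9, 3, 1, 2, 6, 5, 4, 8).

Fulton essential set (8 of the 45 Rothe cells):

[(1, 10, 0), (2, 9, 0), (4, 9, 1), (5, 6, 0), (5, 8, 1), (6, 2, 0), (9, 5, 3), (10, 4, 3)]


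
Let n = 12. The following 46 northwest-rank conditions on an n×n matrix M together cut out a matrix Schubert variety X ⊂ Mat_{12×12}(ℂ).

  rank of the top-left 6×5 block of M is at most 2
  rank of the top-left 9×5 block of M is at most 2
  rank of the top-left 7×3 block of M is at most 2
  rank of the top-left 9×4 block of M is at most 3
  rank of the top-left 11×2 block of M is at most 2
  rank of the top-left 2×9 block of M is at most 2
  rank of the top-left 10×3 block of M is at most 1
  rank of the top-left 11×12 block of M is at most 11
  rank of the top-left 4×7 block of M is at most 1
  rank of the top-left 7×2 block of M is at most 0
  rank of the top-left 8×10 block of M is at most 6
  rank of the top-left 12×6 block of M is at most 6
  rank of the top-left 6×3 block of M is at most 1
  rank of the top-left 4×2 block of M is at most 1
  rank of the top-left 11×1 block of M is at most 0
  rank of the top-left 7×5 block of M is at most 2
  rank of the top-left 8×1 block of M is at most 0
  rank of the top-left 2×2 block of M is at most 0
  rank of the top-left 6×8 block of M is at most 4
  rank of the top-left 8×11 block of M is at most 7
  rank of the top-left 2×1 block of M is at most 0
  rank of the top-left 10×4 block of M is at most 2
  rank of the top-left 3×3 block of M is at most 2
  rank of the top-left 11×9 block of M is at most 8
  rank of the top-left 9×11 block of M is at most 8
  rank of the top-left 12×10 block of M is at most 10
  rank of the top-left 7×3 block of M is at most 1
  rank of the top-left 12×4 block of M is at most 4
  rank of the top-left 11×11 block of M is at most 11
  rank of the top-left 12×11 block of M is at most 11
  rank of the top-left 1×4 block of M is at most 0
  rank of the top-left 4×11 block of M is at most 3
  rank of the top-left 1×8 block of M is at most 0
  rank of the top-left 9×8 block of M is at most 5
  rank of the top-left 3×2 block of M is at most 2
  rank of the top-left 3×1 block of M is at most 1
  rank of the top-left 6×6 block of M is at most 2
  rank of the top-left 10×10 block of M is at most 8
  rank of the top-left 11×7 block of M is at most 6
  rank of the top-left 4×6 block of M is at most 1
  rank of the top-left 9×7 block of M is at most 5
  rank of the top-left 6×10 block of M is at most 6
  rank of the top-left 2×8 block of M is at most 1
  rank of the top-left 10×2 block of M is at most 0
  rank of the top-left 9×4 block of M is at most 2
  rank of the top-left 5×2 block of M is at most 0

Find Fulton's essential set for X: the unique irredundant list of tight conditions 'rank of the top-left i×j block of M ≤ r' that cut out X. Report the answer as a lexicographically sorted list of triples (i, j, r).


Recovering R(i,j) via the rank-extension bound from the 46 conditions:

  row 1: 0 | 0 | 0 | 0 | 0 | 0 | 0 | 0 | 1 | 1 | 1 | 1
  row 2: 0 | 0 | 1 | 1 | 1 | 1 | 1 | 1 | 2 | 2 | 2 | 2
  row 3: 0 | 0 | 1 | 1 | 1 | 1 | 1 | 2 | 3 | 3 | 3 | 3
  row 4: 0 | 0 | 1 | 1 | 1 | 1 | 1 | 2 | 3 | 3 | 3 | 4
  row 5: 0 | 0 | 1 | 2 | 2 | 2 | 2 | 3 | 4 | 4 | 4 | 5
  row 6: 0 | 0 | 1 | 2 | 2 | 2 | 3 | 4 | 5 | 5 | 5 | 6
  row 7: 0 | 0 | 1 | 2 | 2 | 3 | 4 | 5 | 6 | 6 | 6 | 7
  row 8: 0 | 0 | 1 | 2 | 2 | 3 | 4 | 5 | 6 | 6 | 7 | 8
  row 9: 0 | 0 | 1 | 2 | 2 | 3 | 4 | 5 | 6 | 7 | 8 | 9
  row 10: 0 | 0 | 1 | 2 | 3 | 4 | 5 | 6 | 7 | 8 | 9 | 10
  row 11: 0 | 1 | 2 | 3 | 4 | 5 | 6 | 7 | 8 | 9 | 10 | 11
  row 12: 1 | 2 | 3 | 4 | 5 | 6 | 7 | 8 | 9 | 10 | 11 | 12

second differences of R give the permutation w = (9, 3, 8, 12, 4, 7, 6, 11, 10, 5, 2, 1).

Fulton essential set (8 of the 43 Rothe cells):

[(1, 8, 0), (4, 7, 1), (4, 11, 3), (6, 6, 2), (8, 10, 6), (9, 5, 2), (10, 2, 0), (11, 1, 0)]


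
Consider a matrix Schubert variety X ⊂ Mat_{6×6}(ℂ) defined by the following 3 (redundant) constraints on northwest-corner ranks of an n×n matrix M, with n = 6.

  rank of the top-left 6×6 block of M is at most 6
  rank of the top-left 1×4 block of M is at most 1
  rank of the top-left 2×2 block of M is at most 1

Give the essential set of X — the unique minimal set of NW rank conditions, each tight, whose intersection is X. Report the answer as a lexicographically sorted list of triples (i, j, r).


Recovering R(i,j) via the rank-extension bound from the 3 conditions:

  R[1]: 1 1 1 1 1 1
  R[2]: 1 1 2 2 2 2
  R[3]: 1 2 3 3 3 3
  R[4]: 1 2 3 4 4 4
  R[5]: 1 2 3 4 5 5
  R[6]: 1 2 3 4 5 6

reading off 1-entries of Δ²R: w = (1, 3, 2, 4, 5, 6).

ℓ(w)=1; the 1 essential cell (i,j,r):

[(2, 2, 1)]


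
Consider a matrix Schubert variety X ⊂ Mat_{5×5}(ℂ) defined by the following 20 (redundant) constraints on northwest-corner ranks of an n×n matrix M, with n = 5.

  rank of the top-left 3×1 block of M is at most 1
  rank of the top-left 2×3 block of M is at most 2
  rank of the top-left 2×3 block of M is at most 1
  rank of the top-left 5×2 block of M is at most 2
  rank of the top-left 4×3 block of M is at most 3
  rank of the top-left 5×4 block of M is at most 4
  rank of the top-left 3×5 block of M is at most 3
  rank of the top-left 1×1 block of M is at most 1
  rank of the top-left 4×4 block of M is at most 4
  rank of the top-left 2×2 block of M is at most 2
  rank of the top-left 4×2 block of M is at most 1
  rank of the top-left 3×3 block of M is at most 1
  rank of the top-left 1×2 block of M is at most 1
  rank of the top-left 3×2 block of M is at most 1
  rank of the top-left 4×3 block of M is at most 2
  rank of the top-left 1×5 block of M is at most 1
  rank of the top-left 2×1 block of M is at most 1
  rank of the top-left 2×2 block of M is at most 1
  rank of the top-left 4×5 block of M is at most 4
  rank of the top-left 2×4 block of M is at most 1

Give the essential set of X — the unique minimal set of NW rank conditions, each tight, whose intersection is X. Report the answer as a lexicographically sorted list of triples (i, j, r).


Rank table r_w(5×5) implied by the 20 constraints:

  1 1 1 1 1
  1 1 1 1 2
  1 1 1 2 3
  1 1 2 3 4
  1 2 3 4 5

hence w(1..5) = (1, 5, 4, 3, 2).

Rothe diagram D(w) (6 cells), 3 SE-corners (essential conditions):

[(2, 4, 1), (3, 3, 1), (4, 2, 1)]
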